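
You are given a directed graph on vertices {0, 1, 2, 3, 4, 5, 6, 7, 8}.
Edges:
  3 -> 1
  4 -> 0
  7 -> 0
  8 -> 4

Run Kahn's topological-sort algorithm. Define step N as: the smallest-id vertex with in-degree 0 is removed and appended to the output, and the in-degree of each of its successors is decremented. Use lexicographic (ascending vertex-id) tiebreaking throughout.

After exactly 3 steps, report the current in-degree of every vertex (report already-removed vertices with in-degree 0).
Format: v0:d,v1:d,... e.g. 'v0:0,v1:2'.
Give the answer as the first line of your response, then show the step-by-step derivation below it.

v0:2,v1:0,v2:0,v3:0,v4:1,v5:0,v6:0,v7:0,v8:0

step 1: output 2; order=[2]; indeg=(2,1,0,0,1,0,0,0,0)
step 2: output 3; order=[2,3]; indeg=(2,0,0,0,1,0,0,0,0)
step 3: output 1; order=[2,3,1]; indeg=(2,0,0,0,1,0,0,0,0)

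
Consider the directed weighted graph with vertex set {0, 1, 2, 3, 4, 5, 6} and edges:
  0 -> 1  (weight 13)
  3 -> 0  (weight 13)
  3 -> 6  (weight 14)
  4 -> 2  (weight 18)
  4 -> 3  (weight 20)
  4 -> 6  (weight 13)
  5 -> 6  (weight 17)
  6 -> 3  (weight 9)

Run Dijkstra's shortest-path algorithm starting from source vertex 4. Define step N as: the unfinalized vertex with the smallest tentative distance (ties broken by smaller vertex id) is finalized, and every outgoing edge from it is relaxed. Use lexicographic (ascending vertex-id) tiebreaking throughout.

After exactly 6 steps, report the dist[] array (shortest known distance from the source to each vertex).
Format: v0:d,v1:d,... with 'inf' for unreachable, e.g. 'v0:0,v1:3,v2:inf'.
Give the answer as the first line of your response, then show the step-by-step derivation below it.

v0:33,v1:46,v2:18,v3:20,v4:0,v5:inf,v6:13

step 1: dist = v0:inf,v1:inf,v2:18,v3:20,v4:0,v5:inf,v6:13
step 2: dist = v0:inf,v1:inf,v2:18,v3:20,v4:0,v5:inf,v6:13
step 3: dist = v0:inf,v1:inf,v2:18,v3:20,v4:0,v5:inf,v6:13
step 4: dist = v0:33,v1:inf,v2:18,v3:20,v4:0,v5:inf,v6:13
step 5: dist = v0:33,v1:46,v2:18,v3:20,v4:0,v5:inf,v6:13
step 6: dist = v0:33,v1:46,v2:18,v3:20,v4:0,v5:inf,v6:13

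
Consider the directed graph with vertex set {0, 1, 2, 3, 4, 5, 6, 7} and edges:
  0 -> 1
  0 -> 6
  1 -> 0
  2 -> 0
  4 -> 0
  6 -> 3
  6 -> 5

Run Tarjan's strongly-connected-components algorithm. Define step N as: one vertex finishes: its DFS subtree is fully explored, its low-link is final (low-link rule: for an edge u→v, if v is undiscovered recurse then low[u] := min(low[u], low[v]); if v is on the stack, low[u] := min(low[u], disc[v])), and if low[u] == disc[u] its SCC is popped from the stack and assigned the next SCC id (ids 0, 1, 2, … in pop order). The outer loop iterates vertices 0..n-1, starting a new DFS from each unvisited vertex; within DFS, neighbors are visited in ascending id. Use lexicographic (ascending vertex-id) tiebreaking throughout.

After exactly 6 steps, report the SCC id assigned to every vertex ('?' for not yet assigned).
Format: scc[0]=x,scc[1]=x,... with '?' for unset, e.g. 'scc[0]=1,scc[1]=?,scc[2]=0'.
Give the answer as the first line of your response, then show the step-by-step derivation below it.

scc[0]=3,scc[1]=3,scc[2]=4,scc[3]=0,scc[4]=?,scc[5]=1,scc[6]=2,scc[7]=?

step 1: low=(low[0]=0,low[1]=0,low[2]=?,low[3]=?,low[4]=?,low[5]=?,low[6]=?,low[7]=?); scc=(scc[0]=?,scc[1]=?,scc[2]=?,scc[3]=?,scc[4]=?,scc[5]=?,scc[6]=?,scc[7]=?)
step 2: low=(low[0]=0,low[1]=0,low[2]=?,low[3]=3,low[4]=?,low[5]=?,low[6]=2,low[7]=?); scc=(scc[0]=?,scc[1]=?,scc[2]=?,scc[3]=0,scc[4]=?,scc[5]=?,scc[6]=?,scc[7]=?)
step 3: low=(low[0]=0,low[1]=0,low[2]=?,low[3]=3,low[4]=?,low[5]=4,low[6]=2,low[7]=?); scc=(scc[0]=?,scc[1]=?,scc[2]=?,scc[3]=0,scc[4]=?,scc[5]=1,scc[6]=?,scc[7]=?)
step 4: low=(low[0]=0,low[1]=0,low[2]=?,low[3]=3,low[4]=?,low[5]=4,low[6]=2,low[7]=?); scc=(scc[0]=?,scc[1]=?,scc[2]=?,scc[3]=0,scc[4]=?,scc[5]=1,scc[6]=2,scc[7]=?)
step 5: low=(low[0]=0,low[1]=0,low[2]=?,low[3]=3,low[4]=?,low[5]=4,low[6]=2,low[7]=?); scc=(scc[0]=3,scc[1]=3,scc[2]=?,scc[3]=0,scc[4]=?,scc[5]=1,scc[6]=2,scc[7]=?)
step 6: low=(low[0]=0,low[1]=0,low[2]=5,low[3]=3,low[4]=?,low[5]=4,low[6]=2,low[7]=?); scc=(scc[0]=3,scc[1]=3,scc[2]=4,scc[3]=0,scc[4]=?,scc[5]=1,scc[6]=2,scc[7]=?)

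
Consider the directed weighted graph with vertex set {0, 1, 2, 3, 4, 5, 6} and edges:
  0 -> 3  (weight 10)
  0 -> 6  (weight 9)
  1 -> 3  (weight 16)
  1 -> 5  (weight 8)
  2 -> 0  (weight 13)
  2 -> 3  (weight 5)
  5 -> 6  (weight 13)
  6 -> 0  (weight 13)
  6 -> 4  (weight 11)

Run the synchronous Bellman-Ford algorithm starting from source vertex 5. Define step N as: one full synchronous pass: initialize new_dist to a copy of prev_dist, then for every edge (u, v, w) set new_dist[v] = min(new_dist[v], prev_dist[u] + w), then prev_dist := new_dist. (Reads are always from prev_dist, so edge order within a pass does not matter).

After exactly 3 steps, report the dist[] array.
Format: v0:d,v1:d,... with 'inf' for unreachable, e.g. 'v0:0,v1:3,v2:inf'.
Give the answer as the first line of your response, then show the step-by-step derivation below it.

v0:26,v1:inf,v2:inf,v3:36,v4:24,v5:0,v6:13

step 1: dist = v0:inf,v1:inf,v2:inf,v3:inf,v4:inf,v5:0,v6:13
step 2: dist = v0:26,v1:inf,v2:inf,v3:inf,v4:24,v5:0,v6:13
step 3: dist = v0:26,v1:inf,v2:inf,v3:36,v4:24,v5:0,v6:13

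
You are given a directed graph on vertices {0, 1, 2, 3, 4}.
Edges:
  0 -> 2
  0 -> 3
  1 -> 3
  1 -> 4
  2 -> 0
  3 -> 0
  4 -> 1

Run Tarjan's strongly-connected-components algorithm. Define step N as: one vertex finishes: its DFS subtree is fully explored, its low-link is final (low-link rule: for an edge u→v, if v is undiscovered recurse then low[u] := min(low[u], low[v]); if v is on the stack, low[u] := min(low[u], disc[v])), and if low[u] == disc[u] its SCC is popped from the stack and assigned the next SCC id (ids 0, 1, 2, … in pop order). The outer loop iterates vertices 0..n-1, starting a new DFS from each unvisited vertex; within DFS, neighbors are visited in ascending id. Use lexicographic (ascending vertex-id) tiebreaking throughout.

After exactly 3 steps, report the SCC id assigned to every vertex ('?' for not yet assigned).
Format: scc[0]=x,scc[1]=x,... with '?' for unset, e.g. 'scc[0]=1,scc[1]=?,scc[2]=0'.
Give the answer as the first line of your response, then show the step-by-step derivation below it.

scc[0]=0,scc[1]=?,scc[2]=0,scc[3]=0,scc[4]=?

step 1: low=(low[0]=0,low[1]=?,low[2]=0,low[3]=?,low[4]=?); scc=(scc[0]=?,scc[1]=?,scc[2]=?,scc[3]=?,scc[4]=?)
step 2: low=(low[0]=0,low[1]=?,low[2]=0,low[3]=0,low[4]=?); scc=(scc[0]=?,scc[1]=?,scc[2]=?,scc[3]=?,scc[4]=?)
step 3: low=(low[0]=0,low[1]=?,low[2]=0,low[3]=0,low[4]=?); scc=(scc[0]=0,scc[1]=?,scc[2]=0,scc[3]=0,scc[4]=?)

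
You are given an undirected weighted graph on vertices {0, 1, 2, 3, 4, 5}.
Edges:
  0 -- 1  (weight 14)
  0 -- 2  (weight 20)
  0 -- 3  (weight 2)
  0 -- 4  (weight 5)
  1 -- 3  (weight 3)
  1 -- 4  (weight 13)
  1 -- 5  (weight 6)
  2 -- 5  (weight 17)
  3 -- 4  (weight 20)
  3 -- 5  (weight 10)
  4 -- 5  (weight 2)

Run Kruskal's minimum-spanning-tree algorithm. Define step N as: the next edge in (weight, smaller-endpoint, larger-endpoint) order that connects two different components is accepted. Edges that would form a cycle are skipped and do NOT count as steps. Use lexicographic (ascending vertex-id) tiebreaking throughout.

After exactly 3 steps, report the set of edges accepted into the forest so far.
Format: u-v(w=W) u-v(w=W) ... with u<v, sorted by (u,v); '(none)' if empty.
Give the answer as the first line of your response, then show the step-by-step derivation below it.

0-3(w=2) 1-3(w=3) 4-5(w=2)

step 1: add edge 0-3 (w=2); MST = {0-3(w=2)}
step 2: add edge 4-5 (w=2); MST = {0-3(w=2) 4-5(w=2)}
step 3: add edge 1-3 (w=3); MST = {0-3(w=2) 1-3(w=3) 4-5(w=2)}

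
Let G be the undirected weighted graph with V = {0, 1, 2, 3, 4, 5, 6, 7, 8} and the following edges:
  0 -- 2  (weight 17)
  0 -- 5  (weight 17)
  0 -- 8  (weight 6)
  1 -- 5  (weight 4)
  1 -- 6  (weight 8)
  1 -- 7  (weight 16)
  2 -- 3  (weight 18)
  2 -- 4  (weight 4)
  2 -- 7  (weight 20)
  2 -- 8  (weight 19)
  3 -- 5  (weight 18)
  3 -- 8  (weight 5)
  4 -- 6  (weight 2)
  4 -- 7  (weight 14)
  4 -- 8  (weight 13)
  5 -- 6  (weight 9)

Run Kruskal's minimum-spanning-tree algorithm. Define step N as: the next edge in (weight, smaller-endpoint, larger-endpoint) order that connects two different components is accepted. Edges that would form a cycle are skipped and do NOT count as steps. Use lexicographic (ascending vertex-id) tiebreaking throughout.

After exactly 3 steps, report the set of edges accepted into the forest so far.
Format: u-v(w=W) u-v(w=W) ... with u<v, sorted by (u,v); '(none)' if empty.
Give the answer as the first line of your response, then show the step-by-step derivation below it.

1-5(w=4) 2-4(w=4) 4-6(w=2)

step 1: add edge 4-6 (w=2); MST = {4-6(w=2)}
step 2: add edge 1-5 (w=4); MST = {1-5(w=4) 4-6(w=2)}
step 3: add edge 2-4 (w=4); MST = {1-5(w=4) 2-4(w=4) 4-6(w=2)}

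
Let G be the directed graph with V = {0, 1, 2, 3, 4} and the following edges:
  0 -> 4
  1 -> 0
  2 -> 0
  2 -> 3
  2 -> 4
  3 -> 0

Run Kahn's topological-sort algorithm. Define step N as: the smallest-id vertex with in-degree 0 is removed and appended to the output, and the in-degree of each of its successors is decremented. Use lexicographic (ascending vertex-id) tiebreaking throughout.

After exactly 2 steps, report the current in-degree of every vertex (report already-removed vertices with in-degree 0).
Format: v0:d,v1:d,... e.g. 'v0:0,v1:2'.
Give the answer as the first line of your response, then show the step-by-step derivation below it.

v0:1,v1:0,v2:0,v3:0,v4:1

step 1: output 1; order=[1]; indeg=(2,0,0,1,2)
step 2: output 2; order=[1,2]; indeg=(1,0,0,0,1)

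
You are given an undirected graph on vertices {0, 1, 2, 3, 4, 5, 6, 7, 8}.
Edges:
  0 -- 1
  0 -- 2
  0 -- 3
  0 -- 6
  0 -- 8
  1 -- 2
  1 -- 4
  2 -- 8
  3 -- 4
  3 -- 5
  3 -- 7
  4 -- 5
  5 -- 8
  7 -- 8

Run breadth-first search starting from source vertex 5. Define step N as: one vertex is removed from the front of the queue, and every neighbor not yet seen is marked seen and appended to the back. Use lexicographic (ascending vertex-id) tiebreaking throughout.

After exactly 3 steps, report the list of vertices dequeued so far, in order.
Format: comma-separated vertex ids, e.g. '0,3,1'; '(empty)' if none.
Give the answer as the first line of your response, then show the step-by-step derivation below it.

5,3,4

step 1: dequeue 5; queue=[3,4,8]; order=5
step 2: dequeue 3; queue=[4,8,0,7]; order=5,3
step 3: dequeue 4; queue=[8,0,7,1]; order=5,3,4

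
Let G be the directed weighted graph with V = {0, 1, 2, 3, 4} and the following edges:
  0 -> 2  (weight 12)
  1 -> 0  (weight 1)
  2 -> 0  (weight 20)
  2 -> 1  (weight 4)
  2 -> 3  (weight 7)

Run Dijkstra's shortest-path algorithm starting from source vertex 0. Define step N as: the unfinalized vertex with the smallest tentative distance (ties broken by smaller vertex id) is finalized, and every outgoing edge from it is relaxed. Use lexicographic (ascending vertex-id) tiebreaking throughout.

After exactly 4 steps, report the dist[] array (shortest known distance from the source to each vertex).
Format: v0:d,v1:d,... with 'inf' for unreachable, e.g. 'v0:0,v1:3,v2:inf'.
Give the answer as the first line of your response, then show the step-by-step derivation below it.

v0:0,v1:16,v2:12,v3:19,v4:inf

step 1: dist = v0:0,v1:inf,v2:12,v3:inf,v4:inf
step 2: dist = v0:0,v1:16,v2:12,v3:19,v4:inf
step 3: dist = v0:0,v1:16,v2:12,v3:19,v4:inf
step 4: dist = v0:0,v1:16,v2:12,v3:19,v4:inf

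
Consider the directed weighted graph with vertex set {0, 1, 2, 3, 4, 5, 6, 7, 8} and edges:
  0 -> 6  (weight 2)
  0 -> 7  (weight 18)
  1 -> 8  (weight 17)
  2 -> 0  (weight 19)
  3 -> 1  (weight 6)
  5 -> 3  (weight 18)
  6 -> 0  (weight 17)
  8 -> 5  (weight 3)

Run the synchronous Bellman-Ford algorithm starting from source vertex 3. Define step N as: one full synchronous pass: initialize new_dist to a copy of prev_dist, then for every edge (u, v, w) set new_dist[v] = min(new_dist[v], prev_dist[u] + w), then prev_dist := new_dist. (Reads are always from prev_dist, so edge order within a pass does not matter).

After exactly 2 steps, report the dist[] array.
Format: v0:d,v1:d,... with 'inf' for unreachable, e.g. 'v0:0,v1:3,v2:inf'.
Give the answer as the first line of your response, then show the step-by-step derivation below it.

v0:inf,v1:6,v2:inf,v3:0,v4:inf,v5:inf,v6:inf,v7:inf,v8:23

step 1: dist = v0:inf,v1:6,v2:inf,v3:0,v4:inf,v5:inf,v6:inf,v7:inf,v8:inf
step 2: dist = v0:inf,v1:6,v2:inf,v3:0,v4:inf,v5:inf,v6:inf,v7:inf,v8:23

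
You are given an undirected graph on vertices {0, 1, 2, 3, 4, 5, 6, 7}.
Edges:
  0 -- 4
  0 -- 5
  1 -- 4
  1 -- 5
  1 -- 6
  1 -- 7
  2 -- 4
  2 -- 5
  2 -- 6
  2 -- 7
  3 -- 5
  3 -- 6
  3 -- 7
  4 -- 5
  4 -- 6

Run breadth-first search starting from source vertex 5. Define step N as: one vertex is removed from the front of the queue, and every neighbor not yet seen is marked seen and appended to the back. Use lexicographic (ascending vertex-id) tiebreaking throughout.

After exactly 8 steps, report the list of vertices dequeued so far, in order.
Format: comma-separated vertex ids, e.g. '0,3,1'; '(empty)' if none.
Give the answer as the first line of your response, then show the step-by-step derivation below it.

5,0,1,2,3,4,6,7

step 1: dequeue 5; queue=[0,1,2,3,4]; order=5
step 2: dequeue 0; queue=[1,2,3,4]; order=5,0
step 3: dequeue 1; queue=[2,3,4,6,7]; order=5,0,1
step 4: dequeue 2; queue=[3,4,6,7]; order=5,0,1,2
step 5: dequeue 3; queue=[4,6,7]; order=5,0,1,2,3
step 6: dequeue 4; queue=[6,7]; order=5,0,1,2,3,4
step 7: dequeue 6; queue=[7]; order=5,0,1,2,3,4,6
step 8: dequeue 7; queue=[(empty)]; order=5,0,1,2,3,4,6,7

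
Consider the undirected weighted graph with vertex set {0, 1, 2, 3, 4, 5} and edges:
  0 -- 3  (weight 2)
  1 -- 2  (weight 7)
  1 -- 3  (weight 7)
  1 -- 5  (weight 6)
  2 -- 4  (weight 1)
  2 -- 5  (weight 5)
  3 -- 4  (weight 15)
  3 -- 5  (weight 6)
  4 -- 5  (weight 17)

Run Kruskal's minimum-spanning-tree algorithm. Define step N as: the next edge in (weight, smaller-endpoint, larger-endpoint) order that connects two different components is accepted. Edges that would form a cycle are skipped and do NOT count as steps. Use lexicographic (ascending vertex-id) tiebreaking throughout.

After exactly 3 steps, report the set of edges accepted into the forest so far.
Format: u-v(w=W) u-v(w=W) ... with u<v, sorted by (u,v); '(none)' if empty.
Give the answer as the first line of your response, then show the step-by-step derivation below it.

0-3(w=2) 2-4(w=1) 2-5(w=5)

step 1: add edge 2-4 (w=1); MST = {2-4(w=1)}
step 2: add edge 0-3 (w=2); MST = {0-3(w=2) 2-4(w=1)}
step 3: add edge 2-5 (w=5); MST = {0-3(w=2) 2-4(w=1) 2-5(w=5)}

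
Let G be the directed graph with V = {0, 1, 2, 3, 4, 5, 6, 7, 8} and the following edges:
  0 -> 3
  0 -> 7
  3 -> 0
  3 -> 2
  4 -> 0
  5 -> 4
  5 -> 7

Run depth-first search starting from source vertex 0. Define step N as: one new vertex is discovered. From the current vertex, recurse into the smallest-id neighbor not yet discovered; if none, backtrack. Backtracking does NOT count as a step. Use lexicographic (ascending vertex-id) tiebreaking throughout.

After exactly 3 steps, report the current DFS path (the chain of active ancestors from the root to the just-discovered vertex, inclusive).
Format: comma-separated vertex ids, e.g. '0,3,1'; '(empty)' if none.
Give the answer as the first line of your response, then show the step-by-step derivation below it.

0,3,2

step 1: discover 0; path=0; order=0
step 2: discover 3; path=0>3; order=0,3
step 3: discover 2; path=0>3>2; order=0,3,2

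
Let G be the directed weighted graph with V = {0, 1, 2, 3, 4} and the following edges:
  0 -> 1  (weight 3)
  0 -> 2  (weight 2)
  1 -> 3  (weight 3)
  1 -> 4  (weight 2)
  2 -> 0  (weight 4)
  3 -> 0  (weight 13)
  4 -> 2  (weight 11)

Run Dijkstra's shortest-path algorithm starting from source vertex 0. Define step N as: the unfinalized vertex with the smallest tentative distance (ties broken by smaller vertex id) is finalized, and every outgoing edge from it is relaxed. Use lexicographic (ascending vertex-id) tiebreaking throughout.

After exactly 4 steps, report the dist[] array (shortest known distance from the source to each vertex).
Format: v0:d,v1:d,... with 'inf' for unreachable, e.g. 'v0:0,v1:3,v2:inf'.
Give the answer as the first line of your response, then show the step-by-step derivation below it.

v0:0,v1:3,v2:2,v3:6,v4:5

step 1: dist = v0:0,v1:3,v2:2,v3:inf,v4:inf
step 2: dist = v0:0,v1:3,v2:2,v3:inf,v4:inf
step 3: dist = v0:0,v1:3,v2:2,v3:6,v4:5
step 4: dist = v0:0,v1:3,v2:2,v3:6,v4:5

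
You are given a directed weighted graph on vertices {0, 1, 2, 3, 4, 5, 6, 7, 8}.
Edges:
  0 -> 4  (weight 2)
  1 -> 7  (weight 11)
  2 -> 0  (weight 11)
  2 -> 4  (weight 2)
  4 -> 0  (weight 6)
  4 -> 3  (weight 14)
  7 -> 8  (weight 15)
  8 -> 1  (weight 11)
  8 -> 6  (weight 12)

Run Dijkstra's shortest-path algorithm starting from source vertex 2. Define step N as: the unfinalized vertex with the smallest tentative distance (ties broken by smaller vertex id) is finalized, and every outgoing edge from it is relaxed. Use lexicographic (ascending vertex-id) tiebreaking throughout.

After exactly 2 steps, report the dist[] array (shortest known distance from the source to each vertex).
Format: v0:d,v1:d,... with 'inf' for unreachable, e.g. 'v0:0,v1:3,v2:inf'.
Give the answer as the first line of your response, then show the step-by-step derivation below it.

v0:8,v1:inf,v2:0,v3:16,v4:2,v5:inf,v6:inf,v7:inf,v8:inf

step 1: dist = v0:11,v1:inf,v2:0,v3:inf,v4:2,v5:inf,v6:inf,v7:inf,v8:inf
step 2: dist = v0:8,v1:inf,v2:0,v3:16,v4:2,v5:inf,v6:inf,v7:inf,v8:inf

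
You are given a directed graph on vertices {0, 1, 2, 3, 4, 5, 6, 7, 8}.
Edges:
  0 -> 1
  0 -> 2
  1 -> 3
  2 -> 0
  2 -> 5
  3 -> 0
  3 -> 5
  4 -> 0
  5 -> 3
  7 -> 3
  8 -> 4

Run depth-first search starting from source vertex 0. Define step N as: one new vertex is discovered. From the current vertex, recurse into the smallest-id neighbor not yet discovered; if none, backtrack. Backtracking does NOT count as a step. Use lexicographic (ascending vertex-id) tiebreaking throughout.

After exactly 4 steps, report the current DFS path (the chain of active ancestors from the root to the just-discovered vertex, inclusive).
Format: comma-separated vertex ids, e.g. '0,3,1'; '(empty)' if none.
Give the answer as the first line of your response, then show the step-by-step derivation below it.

0,1,3,5

step 1: discover 0; path=0; order=0
step 2: discover 1; path=0>1; order=0,1
step 3: discover 3; path=0>1>3; order=0,1,3
step 4: discover 5; path=0>1>3>5; order=0,1,3,5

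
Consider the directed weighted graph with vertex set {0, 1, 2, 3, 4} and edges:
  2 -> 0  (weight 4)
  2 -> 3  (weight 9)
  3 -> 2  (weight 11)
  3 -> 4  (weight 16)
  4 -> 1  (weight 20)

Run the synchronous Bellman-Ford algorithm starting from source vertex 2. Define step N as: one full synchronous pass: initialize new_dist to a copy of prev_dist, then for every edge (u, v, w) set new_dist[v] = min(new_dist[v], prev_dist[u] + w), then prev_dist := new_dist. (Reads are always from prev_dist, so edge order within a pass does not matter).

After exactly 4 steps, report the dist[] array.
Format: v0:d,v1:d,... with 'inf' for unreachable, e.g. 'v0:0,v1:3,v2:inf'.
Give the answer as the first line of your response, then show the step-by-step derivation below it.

v0:4,v1:45,v2:0,v3:9,v4:25

step 1: dist = v0:4,v1:inf,v2:0,v3:9,v4:inf
step 2: dist = v0:4,v1:inf,v2:0,v3:9,v4:25
step 3: dist = v0:4,v1:45,v2:0,v3:9,v4:25
step 4: dist = v0:4,v1:45,v2:0,v3:9,v4:25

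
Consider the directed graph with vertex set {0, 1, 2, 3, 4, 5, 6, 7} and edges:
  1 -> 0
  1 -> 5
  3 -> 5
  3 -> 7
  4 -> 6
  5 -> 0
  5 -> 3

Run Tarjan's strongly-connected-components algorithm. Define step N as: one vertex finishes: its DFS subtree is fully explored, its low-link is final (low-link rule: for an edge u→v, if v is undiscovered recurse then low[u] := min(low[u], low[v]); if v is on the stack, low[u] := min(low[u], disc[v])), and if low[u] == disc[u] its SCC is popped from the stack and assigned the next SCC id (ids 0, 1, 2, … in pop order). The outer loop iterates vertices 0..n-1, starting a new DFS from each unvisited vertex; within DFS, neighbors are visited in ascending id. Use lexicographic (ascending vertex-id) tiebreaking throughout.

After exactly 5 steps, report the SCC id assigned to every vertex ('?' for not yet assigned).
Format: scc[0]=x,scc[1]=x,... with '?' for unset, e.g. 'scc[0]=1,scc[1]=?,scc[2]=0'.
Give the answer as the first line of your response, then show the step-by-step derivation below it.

scc[0]=0,scc[1]=3,scc[2]=?,scc[3]=2,scc[4]=?,scc[5]=2,scc[6]=?,scc[7]=1

step 1: low=(low[0]=0,low[1]=?,low[2]=?,low[3]=?,low[4]=?,low[5]=?,low[6]=?,low[7]=?); scc=(scc[0]=0,scc[1]=?,scc[2]=?,scc[3]=?,scc[4]=?,scc[5]=?,scc[6]=?,scc[7]=?)
step 2: low=(low[0]=0,low[1]=1,low[2]=?,low[3]=2,low[4]=?,low[5]=2,low[6]=?,low[7]=4); scc=(scc[0]=0,scc[1]=?,scc[2]=?,scc[3]=?,scc[4]=?,scc[5]=?,scc[6]=?,scc[7]=1)
step 3: low=(low[0]=0,low[1]=1,low[2]=?,low[3]=2,low[4]=?,low[5]=2,low[6]=?,low[7]=4); scc=(scc[0]=0,scc[1]=?,scc[2]=?,scc[3]=?,scc[4]=?,scc[5]=?,scc[6]=?,scc[7]=1)
step 4: low=(low[0]=0,low[1]=1,low[2]=?,low[3]=2,low[4]=?,low[5]=2,low[6]=?,low[7]=4); scc=(scc[0]=0,scc[1]=?,scc[2]=?,scc[3]=2,scc[4]=?,scc[5]=2,scc[6]=?,scc[7]=1)
step 5: low=(low[0]=0,low[1]=1,low[2]=?,low[3]=2,low[4]=?,low[5]=2,low[6]=?,low[7]=4); scc=(scc[0]=0,scc[1]=3,scc[2]=?,scc[3]=2,scc[4]=?,scc[5]=2,scc[6]=?,scc[7]=1)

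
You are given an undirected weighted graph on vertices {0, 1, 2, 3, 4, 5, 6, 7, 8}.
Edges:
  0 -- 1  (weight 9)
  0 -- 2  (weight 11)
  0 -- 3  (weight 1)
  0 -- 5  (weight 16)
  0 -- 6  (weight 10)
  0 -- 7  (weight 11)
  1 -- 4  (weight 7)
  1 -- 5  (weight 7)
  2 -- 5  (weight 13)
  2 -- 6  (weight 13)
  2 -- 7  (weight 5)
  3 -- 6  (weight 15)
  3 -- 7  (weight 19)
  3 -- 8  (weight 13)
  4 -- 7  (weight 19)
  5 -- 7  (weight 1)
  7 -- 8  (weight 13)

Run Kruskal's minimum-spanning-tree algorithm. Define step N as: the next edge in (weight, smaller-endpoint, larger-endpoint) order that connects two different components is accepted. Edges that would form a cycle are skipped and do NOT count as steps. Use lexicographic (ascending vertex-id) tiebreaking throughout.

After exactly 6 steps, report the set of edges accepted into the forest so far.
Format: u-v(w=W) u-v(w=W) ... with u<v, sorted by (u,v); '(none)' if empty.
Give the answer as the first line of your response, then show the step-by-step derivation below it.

0-1(w=9) 0-3(w=1) 1-4(w=7) 1-5(w=7) 2-7(w=5) 5-7(w=1)

step 1: add edge 0-3 (w=1); MST = {0-3(w=1)}
step 2: add edge 5-7 (w=1); MST = {0-3(w=1) 5-7(w=1)}
step 3: add edge 2-7 (w=5); MST = {0-3(w=1) 2-7(w=5) 5-7(w=1)}
step 4: add edge 1-4 (w=7); MST = {0-3(w=1) 1-4(w=7) 2-7(w=5) 5-7(w=1)}
step 5: add edge 1-5 (w=7); MST = {0-3(w=1) 1-4(w=7) 1-5(w=7) 2-7(w=5) 5-7(w=1)}
step 6: add edge 0-1 (w=9); MST = {0-1(w=9) 0-3(w=1) 1-4(w=7) 1-5(w=7) 2-7(w=5) 5-7(w=1)}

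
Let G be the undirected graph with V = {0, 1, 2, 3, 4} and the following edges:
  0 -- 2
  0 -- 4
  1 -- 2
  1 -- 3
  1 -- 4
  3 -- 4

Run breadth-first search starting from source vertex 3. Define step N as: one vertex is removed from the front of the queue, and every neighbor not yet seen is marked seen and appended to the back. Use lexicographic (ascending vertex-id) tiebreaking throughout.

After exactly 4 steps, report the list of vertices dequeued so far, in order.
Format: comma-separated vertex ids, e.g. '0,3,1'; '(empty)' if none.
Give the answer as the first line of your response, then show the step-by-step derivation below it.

3,1,4,2

step 1: dequeue 3; queue=[1,4]; order=3
step 2: dequeue 1; queue=[4,2]; order=3,1
step 3: dequeue 4; queue=[2,0]; order=3,1,4
step 4: dequeue 2; queue=[0]; order=3,1,4,2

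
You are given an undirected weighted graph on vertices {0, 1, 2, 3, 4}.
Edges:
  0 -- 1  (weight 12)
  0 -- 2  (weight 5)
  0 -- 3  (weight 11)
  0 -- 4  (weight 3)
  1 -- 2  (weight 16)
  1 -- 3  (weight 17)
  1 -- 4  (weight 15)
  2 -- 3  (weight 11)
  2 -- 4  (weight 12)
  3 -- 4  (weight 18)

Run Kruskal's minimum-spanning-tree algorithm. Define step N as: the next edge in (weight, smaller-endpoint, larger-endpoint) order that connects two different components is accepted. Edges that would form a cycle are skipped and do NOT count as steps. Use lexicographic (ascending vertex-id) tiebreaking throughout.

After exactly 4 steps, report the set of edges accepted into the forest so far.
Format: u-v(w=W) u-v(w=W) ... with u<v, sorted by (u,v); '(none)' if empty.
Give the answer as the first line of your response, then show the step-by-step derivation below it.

0-1(w=12) 0-2(w=5) 0-3(w=11) 0-4(w=3)

step 1: add edge 0-4 (w=3); MST = {0-4(w=3)}
step 2: add edge 0-2 (w=5); MST = {0-2(w=5) 0-4(w=3)}
step 3: add edge 0-3 (w=11); MST = {0-2(w=5) 0-3(w=11) 0-4(w=3)}
step 4: add edge 0-1 (w=12); MST = {0-1(w=12) 0-2(w=5) 0-3(w=11) 0-4(w=3)}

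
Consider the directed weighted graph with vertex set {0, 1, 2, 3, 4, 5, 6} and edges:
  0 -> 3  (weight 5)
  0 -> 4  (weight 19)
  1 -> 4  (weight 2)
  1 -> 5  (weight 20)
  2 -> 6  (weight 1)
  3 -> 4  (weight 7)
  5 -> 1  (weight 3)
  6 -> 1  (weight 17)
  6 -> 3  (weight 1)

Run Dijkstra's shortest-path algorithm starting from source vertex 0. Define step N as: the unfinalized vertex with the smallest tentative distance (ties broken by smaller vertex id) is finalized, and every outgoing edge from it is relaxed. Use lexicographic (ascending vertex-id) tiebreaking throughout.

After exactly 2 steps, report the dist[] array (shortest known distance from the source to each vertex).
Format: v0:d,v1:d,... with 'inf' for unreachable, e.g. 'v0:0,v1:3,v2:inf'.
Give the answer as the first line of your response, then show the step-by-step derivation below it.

v0:0,v1:inf,v2:inf,v3:5,v4:12,v5:inf,v6:inf

step 1: dist = v0:0,v1:inf,v2:inf,v3:5,v4:19,v5:inf,v6:inf
step 2: dist = v0:0,v1:inf,v2:inf,v3:5,v4:12,v5:inf,v6:inf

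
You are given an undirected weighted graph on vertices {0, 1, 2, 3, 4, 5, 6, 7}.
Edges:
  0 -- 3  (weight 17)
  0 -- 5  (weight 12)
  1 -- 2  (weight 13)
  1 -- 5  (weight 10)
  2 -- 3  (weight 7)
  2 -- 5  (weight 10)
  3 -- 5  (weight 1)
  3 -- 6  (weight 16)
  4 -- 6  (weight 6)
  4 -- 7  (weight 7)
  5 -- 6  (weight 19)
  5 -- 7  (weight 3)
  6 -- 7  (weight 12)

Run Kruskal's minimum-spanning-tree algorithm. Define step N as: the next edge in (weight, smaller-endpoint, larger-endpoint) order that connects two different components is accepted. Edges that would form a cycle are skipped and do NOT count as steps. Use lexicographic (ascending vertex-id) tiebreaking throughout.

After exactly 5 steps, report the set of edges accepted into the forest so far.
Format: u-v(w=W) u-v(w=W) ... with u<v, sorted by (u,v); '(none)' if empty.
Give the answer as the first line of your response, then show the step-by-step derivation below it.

2-3(w=7) 3-5(w=1) 4-6(w=6) 4-7(w=7) 5-7(w=3)

step 1: add edge 3-5 (w=1); MST = {3-5(w=1)}
step 2: add edge 5-7 (w=3); MST = {3-5(w=1) 5-7(w=3)}
step 3: add edge 4-6 (w=6); MST = {3-5(w=1) 4-6(w=6) 5-7(w=3)}
step 4: add edge 2-3 (w=7); MST = {2-3(w=7) 3-5(w=1) 4-6(w=6) 5-7(w=3)}
step 5: add edge 4-7 (w=7); MST = {2-3(w=7) 3-5(w=1) 4-6(w=6) 4-7(w=7) 5-7(w=3)}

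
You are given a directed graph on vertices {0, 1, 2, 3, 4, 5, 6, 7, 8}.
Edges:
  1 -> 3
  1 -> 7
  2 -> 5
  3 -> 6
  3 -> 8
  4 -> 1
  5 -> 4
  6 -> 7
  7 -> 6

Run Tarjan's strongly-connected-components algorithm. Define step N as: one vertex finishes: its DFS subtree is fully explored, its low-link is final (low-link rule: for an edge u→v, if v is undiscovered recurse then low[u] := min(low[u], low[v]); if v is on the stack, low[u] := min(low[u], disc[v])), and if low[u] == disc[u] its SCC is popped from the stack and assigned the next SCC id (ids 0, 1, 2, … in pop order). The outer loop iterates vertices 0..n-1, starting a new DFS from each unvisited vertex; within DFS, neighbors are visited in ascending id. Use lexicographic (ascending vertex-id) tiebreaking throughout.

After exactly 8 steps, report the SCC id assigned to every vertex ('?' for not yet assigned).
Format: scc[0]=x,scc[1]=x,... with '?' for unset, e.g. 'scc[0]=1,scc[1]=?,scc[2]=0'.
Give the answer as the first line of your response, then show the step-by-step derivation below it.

scc[0]=0,scc[1]=4,scc[2]=?,scc[3]=3,scc[4]=5,scc[5]=6,scc[6]=1,scc[7]=1,scc[8]=2

step 1: low=(low[0]=0,low[1]=?,low[2]=?,low[3]=?,low[4]=?,low[5]=?,low[6]=?,low[7]=?,low[8]=?); scc=(scc[0]=0,scc[1]=?,scc[2]=?,scc[3]=?,scc[4]=?,scc[5]=?,scc[6]=?,scc[7]=?,scc[8]=?)
step 2: low=(low[0]=0,low[1]=1,low[2]=?,low[3]=2,low[4]=?,low[5]=?,low[6]=3,low[7]=3,low[8]=?); scc=(scc[0]=0,scc[1]=?,scc[2]=?,scc[3]=?,scc[4]=?,scc[5]=?,scc[6]=?,scc[7]=?,scc[8]=?)
step 3: low=(low[0]=0,low[1]=1,low[2]=?,low[3]=2,low[4]=?,low[5]=?,low[6]=3,low[7]=3,low[8]=?); scc=(scc[0]=0,scc[1]=?,scc[2]=?,scc[3]=?,scc[4]=?,scc[5]=?,scc[6]=1,scc[7]=1,scc[8]=?)
step 4: low=(low[0]=0,low[1]=1,low[2]=?,low[3]=2,low[4]=?,low[5]=?,low[6]=3,low[7]=3,low[8]=5); scc=(scc[0]=0,scc[1]=?,scc[2]=?,scc[3]=?,scc[4]=?,scc[5]=?,scc[6]=1,scc[7]=1,scc[8]=2)
step 5: low=(low[0]=0,low[1]=1,low[2]=?,low[3]=2,low[4]=?,low[5]=?,low[6]=3,low[7]=3,low[8]=5); scc=(scc[0]=0,scc[1]=?,scc[2]=?,scc[3]=3,scc[4]=?,scc[5]=?,scc[6]=1,scc[7]=1,scc[8]=2)
step 6: low=(low[0]=0,low[1]=1,low[2]=?,low[3]=2,low[4]=?,low[5]=?,low[6]=3,low[7]=3,low[8]=5); scc=(scc[0]=0,scc[1]=4,scc[2]=?,scc[3]=3,scc[4]=?,scc[5]=?,scc[6]=1,scc[7]=1,scc[8]=2)
step 7: low=(low[0]=0,low[1]=1,low[2]=6,low[3]=2,low[4]=8,low[5]=7,low[6]=3,low[7]=3,low[8]=5); scc=(scc[0]=0,scc[1]=4,scc[2]=?,scc[3]=3,scc[4]=5,scc[5]=?,scc[6]=1,scc[7]=1,scc[8]=2)
step 8: low=(low[0]=0,low[1]=1,low[2]=6,low[3]=2,low[4]=8,low[5]=7,low[6]=3,low[7]=3,low[8]=5); scc=(scc[0]=0,scc[1]=4,scc[2]=?,scc[3]=3,scc[4]=5,scc[5]=6,scc[6]=1,scc[7]=1,scc[8]=2)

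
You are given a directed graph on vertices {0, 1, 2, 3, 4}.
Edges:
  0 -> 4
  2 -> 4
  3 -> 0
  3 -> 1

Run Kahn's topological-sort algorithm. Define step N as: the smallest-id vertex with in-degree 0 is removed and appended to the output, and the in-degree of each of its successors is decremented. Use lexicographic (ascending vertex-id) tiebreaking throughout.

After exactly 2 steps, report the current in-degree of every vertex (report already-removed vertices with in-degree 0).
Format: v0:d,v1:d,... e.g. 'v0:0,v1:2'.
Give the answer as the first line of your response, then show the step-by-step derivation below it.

v0:0,v1:0,v2:0,v3:0,v4:1

step 1: output 2; order=[2]; indeg=(1,1,0,0,1)
step 2: output 3; order=[2,3]; indeg=(0,0,0,0,1)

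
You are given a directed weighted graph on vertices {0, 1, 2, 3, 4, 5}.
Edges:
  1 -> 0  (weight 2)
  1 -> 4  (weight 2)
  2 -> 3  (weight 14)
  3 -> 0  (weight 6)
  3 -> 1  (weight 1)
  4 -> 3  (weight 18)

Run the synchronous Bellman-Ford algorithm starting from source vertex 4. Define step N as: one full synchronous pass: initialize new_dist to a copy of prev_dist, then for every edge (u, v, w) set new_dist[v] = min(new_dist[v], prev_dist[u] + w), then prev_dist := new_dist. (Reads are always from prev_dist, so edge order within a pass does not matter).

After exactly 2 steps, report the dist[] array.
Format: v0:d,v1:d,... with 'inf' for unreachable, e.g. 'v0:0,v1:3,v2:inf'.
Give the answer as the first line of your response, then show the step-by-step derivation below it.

v0:24,v1:19,v2:inf,v3:18,v4:0,v5:inf

step 1: dist = v0:inf,v1:inf,v2:inf,v3:18,v4:0,v5:inf
step 2: dist = v0:24,v1:19,v2:inf,v3:18,v4:0,v5:inf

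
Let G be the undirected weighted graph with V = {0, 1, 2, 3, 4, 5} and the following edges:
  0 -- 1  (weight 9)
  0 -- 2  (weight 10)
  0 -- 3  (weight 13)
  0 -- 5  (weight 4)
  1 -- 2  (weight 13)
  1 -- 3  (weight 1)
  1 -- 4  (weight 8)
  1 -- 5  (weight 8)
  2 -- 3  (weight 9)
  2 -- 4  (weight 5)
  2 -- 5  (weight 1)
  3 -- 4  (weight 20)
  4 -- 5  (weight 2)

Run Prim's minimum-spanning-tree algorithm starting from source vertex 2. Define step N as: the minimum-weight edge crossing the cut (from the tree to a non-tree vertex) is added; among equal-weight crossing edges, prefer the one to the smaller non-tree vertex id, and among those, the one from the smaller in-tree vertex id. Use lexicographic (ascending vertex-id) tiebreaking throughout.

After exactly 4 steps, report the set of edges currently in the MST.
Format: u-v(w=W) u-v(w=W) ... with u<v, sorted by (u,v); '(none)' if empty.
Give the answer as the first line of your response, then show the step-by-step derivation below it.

0-5(w=4) 1-4(w=8) 2-5(w=1) 4-5(w=2)

step 1: add edge 2-5 (w=1); MST = {2-5(w=1)}
step 2: add edge 4-5 (w=2); MST = {2-5(w=1) 4-5(w=2)}
step 3: add edge 0-5 (w=4); MST = {0-5(w=4) 2-5(w=1) 4-5(w=2)}
step 4: add edge 1-4 (w=8); MST = {0-5(w=4) 1-4(w=8) 2-5(w=1) 4-5(w=2)}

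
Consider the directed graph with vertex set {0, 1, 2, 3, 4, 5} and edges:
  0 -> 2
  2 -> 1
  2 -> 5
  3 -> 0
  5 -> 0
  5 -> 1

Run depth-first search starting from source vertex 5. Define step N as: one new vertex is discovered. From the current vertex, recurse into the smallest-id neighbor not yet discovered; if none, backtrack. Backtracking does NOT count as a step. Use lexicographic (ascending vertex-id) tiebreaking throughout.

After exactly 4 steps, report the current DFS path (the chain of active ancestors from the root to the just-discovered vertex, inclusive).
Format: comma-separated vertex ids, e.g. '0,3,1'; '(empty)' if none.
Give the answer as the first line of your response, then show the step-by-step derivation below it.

5,0,2,1

step 1: discover 5; path=5; order=5
step 2: discover 0; path=5>0; order=5,0
step 3: discover 2; path=5>0>2; order=5,0,2
step 4: discover 1; path=5>0>2>1; order=5,0,2,1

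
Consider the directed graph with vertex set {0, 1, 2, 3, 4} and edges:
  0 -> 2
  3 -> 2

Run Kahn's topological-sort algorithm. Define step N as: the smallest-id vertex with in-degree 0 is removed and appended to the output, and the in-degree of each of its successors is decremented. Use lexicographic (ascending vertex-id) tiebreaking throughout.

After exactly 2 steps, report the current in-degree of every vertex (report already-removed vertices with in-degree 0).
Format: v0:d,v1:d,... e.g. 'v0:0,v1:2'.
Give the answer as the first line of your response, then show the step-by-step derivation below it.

v0:0,v1:0,v2:1,v3:0,v4:0

step 1: output 0; order=[0]; indeg=(0,0,1,0,0)
step 2: output 1; order=[0,1]; indeg=(0,0,1,0,0)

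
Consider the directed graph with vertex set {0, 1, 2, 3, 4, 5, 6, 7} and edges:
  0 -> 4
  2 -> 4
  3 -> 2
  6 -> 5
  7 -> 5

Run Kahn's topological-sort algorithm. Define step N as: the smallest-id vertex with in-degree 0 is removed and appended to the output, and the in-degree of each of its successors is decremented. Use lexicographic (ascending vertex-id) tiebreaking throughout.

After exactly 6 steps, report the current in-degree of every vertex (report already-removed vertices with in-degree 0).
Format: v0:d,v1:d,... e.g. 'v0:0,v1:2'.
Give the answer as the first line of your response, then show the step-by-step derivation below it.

v0:0,v1:0,v2:0,v3:0,v4:0,v5:1,v6:0,v7:0

step 1: output 0; order=[0]; indeg=(0,0,1,0,1,2,0,0)
step 2: output 1; order=[0,1]; indeg=(0,0,1,0,1,2,0,0)
step 3: output 3; order=[0,1,3]; indeg=(0,0,0,0,1,2,0,0)
step 4: output 2; order=[0,1,3,2]; indeg=(0,0,0,0,0,2,0,0)
step 5: output 4; order=[0,1,3,2,4]; indeg=(0,0,0,0,0,2,0,0)
step 6: output 6; order=[0,1,3,2,4,6]; indeg=(0,0,0,0,0,1,0,0)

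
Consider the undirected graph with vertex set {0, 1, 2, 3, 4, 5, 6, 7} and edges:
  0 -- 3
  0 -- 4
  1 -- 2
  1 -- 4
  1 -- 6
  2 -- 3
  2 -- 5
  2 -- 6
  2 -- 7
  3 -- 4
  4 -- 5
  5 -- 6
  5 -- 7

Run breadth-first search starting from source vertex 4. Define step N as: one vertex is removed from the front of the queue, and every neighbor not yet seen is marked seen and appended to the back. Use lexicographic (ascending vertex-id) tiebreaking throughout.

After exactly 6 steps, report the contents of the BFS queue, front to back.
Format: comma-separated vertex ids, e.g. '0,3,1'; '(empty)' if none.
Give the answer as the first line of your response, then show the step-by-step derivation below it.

6,7

step 1: dequeue 4; queue=[0,1,3,5]; order=4
step 2: dequeue 0; queue=[1,3,5]; order=4,0
step 3: dequeue 1; queue=[3,5,2,6]; order=4,0,1
step 4: dequeue 3; queue=[5,2,6]; order=4,0,1,3
step 5: dequeue 5; queue=[2,6,7]; order=4,0,1,3,5
step 6: dequeue 2; queue=[6,7]; order=4,0,1,3,5,2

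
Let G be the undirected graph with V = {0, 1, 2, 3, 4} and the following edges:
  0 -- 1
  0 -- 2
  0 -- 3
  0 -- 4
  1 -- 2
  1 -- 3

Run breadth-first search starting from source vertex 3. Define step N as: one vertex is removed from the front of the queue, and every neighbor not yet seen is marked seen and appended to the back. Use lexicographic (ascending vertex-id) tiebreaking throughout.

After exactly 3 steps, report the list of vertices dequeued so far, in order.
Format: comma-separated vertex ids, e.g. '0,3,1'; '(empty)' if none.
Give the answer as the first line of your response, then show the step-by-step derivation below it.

3,0,1

step 1: dequeue 3; queue=[0,1]; order=3
step 2: dequeue 0; queue=[1,2,4]; order=3,0
step 3: dequeue 1; queue=[2,4]; order=3,0,1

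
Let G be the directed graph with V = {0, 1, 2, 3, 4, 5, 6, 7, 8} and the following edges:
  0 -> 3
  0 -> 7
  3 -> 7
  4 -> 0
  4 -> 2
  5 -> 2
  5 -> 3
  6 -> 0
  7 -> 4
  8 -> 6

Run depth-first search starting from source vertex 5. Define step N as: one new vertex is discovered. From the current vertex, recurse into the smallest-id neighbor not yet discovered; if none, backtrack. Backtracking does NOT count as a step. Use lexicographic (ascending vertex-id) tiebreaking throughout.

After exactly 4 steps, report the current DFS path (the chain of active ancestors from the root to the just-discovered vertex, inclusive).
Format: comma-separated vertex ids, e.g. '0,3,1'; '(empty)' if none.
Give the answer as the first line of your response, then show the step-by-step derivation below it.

5,3,7

step 1: discover 5; path=5; order=5
step 2: discover 2; path=5>2; order=5,2
step 3: discover 3; path=5>3; order=5,2,3
step 4: discover 7; path=5>3>7; order=5,2,3,7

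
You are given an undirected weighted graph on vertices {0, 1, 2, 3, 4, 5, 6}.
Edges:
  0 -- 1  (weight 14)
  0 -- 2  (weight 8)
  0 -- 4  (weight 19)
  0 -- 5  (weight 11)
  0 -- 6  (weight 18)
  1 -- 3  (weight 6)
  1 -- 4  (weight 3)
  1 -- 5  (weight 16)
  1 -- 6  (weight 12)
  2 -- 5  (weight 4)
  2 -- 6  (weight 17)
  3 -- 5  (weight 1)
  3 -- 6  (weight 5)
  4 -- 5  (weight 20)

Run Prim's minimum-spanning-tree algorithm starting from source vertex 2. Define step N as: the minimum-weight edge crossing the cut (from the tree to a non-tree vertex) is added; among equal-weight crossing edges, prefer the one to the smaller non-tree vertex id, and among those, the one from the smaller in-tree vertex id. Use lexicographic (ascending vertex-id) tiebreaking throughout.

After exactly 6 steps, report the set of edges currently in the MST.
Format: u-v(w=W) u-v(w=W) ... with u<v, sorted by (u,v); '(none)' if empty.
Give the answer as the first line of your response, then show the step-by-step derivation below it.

0-2(w=8) 1-3(w=6) 1-4(w=3) 2-5(w=4) 3-5(w=1) 3-6(w=5)

step 1: add edge 2-5 (w=4); MST = {2-5(w=4)}
step 2: add edge 3-5 (w=1); MST = {2-5(w=4) 3-5(w=1)}
step 3: add edge 3-6 (w=5); MST = {2-5(w=4) 3-5(w=1) 3-6(w=5)}
step 4: add edge 1-3 (w=6); MST = {1-3(w=6) 2-5(w=4) 3-5(w=1) 3-6(w=5)}
step 5: add edge 1-4 (w=3); MST = {1-3(w=6) 1-4(w=3) 2-5(w=4) 3-5(w=1) 3-6(w=5)}
step 6: add edge 0-2 (w=8); MST = {0-2(w=8) 1-3(w=6) 1-4(w=3) 2-5(w=4) 3-5(w=1) 3-6(w=5)}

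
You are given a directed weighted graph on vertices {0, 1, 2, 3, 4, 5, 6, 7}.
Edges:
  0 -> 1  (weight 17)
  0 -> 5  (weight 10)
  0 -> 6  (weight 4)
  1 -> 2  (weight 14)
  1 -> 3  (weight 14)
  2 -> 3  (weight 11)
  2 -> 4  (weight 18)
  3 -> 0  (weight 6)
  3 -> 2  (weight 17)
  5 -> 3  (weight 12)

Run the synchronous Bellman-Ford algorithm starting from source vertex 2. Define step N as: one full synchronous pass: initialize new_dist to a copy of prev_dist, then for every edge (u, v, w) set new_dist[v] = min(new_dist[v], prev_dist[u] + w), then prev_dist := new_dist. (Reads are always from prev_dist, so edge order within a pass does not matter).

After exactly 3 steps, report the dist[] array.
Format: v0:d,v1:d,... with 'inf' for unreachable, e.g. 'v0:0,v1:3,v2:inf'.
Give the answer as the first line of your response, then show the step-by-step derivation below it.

v0:17,v1:34,v2:0,v3:11,v4:18,v5:27,v6:21,v7:inf

step 1: dist = v0:inf,v1:inf,v2:0,v3:11,v4:18,v5:inf,v6:inf,v7:inf
step 2: dist = v0:17,v1:inf,v2:0,v3:11,v4:18,v5:inf,v6:inf,v7:inf
step 3: dist = v0:17,v1:34,v2:0,v3:11,v4:18,v5:27,v6:21,v7:inf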